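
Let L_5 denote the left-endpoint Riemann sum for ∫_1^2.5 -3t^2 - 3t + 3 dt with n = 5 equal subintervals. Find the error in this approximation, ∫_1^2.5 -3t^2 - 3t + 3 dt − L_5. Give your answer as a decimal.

Exact integral: ∫_1^2.5 f(t) dt = -18.
L_5 = -15.03.
Error = -18 − (-15.03) = -2.97.

-2.97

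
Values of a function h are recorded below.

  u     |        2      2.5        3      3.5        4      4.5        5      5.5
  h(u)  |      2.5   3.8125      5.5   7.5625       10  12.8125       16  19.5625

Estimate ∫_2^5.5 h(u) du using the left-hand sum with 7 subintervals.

Δu = 0.5.
Sum = 0.5·[2.5 + 3.8125 + 5.5 + 7.5625 + 10 + 12.8125 + 16] = 29.09375.

29.09375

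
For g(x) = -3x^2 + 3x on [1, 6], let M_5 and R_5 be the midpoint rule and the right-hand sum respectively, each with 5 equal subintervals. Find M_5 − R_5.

48.75

M_5 = -161.25.
R_5 = -210.
M_5 − R_5 = 48.75.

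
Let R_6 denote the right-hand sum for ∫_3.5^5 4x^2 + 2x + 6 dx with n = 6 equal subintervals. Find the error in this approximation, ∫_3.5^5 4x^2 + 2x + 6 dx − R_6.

-6.8125

Exact integral: ∫_3.5^5 f(x) dx = 131.25.
R_6 = 138.0625.
Error = 131.25 − 138.0625 = -6.8125.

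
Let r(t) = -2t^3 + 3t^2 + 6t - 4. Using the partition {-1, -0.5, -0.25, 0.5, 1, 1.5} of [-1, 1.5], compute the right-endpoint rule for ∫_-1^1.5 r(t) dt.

Subinterval widths: 0.5, 0.25, 0.75, 0.5, 0.5.
Right endpoints: -0.5, -0.25, 0.5, 1, 1.5.
r(-0.5) = -6, r(-0.25) = -5.28125, r(0.5) = -0.5, r(1) = 3, r(1.5) = 5.
Sum = Σ Δt_i · r(t_i).
Sum = -0.6953125.

-0.6953125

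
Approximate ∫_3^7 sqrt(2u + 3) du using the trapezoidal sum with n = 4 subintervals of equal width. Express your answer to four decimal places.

Δu = (7 − 3)/4 = 1.
f(3) ≈ 3.0000, f(4) ≈ 3.3166, f(5) ≈ 3.6056, f(6) ≈ 3.8730, f(7) ≈ 4.1231.
T_4 = (Δu/2)·[f(u_0) + 2f(u_1) + 2f(u_2) + 2f(u_3) + f(u_4)].
Sum ≈ 14.3567.

14.3567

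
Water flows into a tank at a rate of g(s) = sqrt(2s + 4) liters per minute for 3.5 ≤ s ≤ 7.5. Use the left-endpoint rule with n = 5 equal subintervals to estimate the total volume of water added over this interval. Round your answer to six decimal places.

Δs = (7.5 − 3.5)/5 = 0.8.
Left endpoints: 3.5, 4.3, 5.1, 5.9, 6.7.
g(3.5) ≈ 3.316625, g(4.3) ≈ 3.549648, g(5.1) ≈ 3.768289, g(5.9) ≈ 3.974921, g(6.7) ≈ 4.171331.
Sum = Δs · [g(3.5) + g(4.3) + g(5.1) + g(5.9) + g(6.7)].
Sum ≈ 15.024651.

15.024651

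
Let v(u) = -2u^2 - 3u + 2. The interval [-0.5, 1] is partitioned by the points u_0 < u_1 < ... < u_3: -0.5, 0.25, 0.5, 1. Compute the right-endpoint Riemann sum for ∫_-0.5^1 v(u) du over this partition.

-0.65625

Subinterval widths: 0.75, 0.25, 0.5.
Right endpoints: 0.25, 0.5, 1.
v(0.25) = 1.125, v(0.5) = 0, v(1) = -3.
Sum = Σ Δu_i · v(u_i).
Sum = -0.65625.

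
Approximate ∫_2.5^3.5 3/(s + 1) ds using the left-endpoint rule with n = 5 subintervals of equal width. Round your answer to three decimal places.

0.773

Δs = (3.5 − 2.5)/5 = 0.2.
Left endpoints: 2.5, 2.7, 2.9, 3.1, 3.3.
f(2.5) = 6/7, f(2.7) = 30/37, f(2.9) = 10/13, f(3.1) = 30/41, f(3.3) = 30/43.
Sum = Δs · [f(2.5) + f(2.7) + f(2.9) + f(3.1) + f(3.3)].
Sum ≈ 0.773.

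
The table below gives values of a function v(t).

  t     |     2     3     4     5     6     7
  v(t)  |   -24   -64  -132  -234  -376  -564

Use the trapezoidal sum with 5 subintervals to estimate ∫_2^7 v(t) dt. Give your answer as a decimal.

-1100

Δt = 1.
T_5 = (1/2)·[(-24) + 2·(-64) + 2·(-132) + 2·(-234) + 2·(-376) + (-564)] = -1100.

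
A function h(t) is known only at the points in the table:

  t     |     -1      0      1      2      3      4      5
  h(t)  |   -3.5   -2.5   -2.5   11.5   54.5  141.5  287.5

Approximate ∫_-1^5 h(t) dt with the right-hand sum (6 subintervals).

490

Δt = 1.
Sum = 1·[(-2.5) + (-2.5) + 11.5 + 54.5 + 141.5 + 287.5] = 490.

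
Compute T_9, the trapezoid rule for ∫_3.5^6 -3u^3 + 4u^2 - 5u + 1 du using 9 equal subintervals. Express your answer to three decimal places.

-686.741

Δu = (6 − 3.5)/9 = 5/18.
f(3.5) = -96.125, f(34/9) = -29779/243, f(73/18) = -298597/1944, f(13/3) = -569/3, f(83/18) = -449327/1944, f(44/9) = -67649/243, f(31/6) = -23891/72, f(49/9) = -95209/243, f(103/18) = -891787/1944, f(6) = -533.
T_9 = (Δu/2)·[f(u_0) + 2f(u_1) + ... + 2f(u_{8}) + f(u_9)].
Sum ≈ -686.741.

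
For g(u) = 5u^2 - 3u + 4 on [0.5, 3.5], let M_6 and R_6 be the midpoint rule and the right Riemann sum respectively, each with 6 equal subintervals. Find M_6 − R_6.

M_6 = 64.9375.
R_6 = 78.625.
M_6 − R_6 = -13.6875.

-13.6875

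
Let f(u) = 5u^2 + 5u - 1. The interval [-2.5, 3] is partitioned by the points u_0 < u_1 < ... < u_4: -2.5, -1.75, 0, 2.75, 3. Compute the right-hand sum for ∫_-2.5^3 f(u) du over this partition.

Subinterval widths: 0.75, 1.75, 2.75, 0.25.
Right endpoints: -1.75, 0, 2.75, 3.
f(-1.75) = 5.5625, f(0) = -1, f(2.75) = 50.5625, f(3) = 59.
Sum = Σ Δu_i · f(u_i).
Sum = 156.21875.

156.21875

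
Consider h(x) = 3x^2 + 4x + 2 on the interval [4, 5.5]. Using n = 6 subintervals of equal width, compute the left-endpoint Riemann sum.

Δx = (5.5 − 4)/6 = 0.25.
Left endpoints: 4, 4.25, 4.5, 4.75, 5, 5.25.
h(4) = 66, h(4.25) = 73.1875, h(4.5) = 80.75, h(4.75) = 88.6875, h(5) = 97, h(5.25) = 105.6875.
Sum = Δx · [h(4) + h(4.25) + h(4.5) + ...].
Sum = 127.828125.

127.828125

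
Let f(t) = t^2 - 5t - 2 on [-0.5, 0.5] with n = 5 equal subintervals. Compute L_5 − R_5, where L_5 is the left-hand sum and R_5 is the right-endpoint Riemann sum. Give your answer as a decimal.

L_5 = -1.41.
R_5 = -2.41.
L_5 − R_5 = 1.

1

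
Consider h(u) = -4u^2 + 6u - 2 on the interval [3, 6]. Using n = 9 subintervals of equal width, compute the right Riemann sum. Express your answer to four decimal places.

Δu = (6 − 3)/9 = 1/3.
Right endpoints: 10/3, 11/3, 4, 13/3, 14/3, 5, 16/3, 17/3, 6.
h(10/3) = -238/9, h(11/3) = -304/9, h(4) = -42, h(13/3) = -460/9, h(14/3) = -550/9, h(5) = -72, h(16/3) = -754/9, h(17/3) = -868/9, h(6) = -110.
Sum = Δu · [h(10/3) + h(11/3) + h(4) + ...].
Sum ≈ -192.2222.

-192.2222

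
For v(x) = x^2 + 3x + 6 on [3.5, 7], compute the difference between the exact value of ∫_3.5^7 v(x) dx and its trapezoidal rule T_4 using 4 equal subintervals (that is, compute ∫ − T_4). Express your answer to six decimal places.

-0.446615

Exact integral: ∫_3.5^7 v(x) dx ≈ 176.16666667.
T_4 = 176.61328125.
Error ≈ 176.16666667 − 176.61328125 ≈ -0.446615.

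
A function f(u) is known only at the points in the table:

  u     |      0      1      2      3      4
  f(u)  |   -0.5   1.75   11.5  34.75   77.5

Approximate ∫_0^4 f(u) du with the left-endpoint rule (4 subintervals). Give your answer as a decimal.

47.5

Δu = 1.
Sum = 1·[(-0.5) + 1.75 + 11.5 + 34.75] = 47.5.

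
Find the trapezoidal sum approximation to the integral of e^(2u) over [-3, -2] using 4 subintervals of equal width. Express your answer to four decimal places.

0.0081

Δu = (-2 − (-3))/4 = 0.25.
f(-3) ≈ 0.0025, f(-2.75) ≈ 0.0041, f(-2.5) ≈ 0.0067, f(-2.25) ≈ 0.0111, f(-2) ≈ 0.0183.
T_4 = (Δu/2)·[f(u_0) + 2f(u_1) + 2f(u_2) + 2f(u_3) + f(u_4)].
Sum ≈ 0.0081.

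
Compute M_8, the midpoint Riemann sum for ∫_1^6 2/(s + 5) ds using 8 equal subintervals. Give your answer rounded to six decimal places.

1.211638

Δs = (6 − 1)/8 = 0.625.
Midpoints: 1.3125, 1.9375, 2.5625, 3.1875, 3.8125, 4.4375, 5.0625, 5.6875.
f(1.3125) = 32/101, f(1.9375) = 32/111, f(2.5625) = 32/121, f(3.1875) = 32/131, f(3.8125) = 32/141, f(4.4375) = 32/151, f(5.0625) = 32/161, f(5.6875) = 32/171.
Sum = Δs · [f(1.3125) + f(1.9375) + f(2.5625) + ...].
Sum ≈ 1.211638.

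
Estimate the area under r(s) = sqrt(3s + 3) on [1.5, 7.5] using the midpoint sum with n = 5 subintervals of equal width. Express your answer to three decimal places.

24.066

Δs = (7.5 − 1.5)/5 = 1.2.
Midpoints: 2.1, 3.3, 4.5, 5.7, 6.9.
r(2.1) ≈ 3.050, r(3.3) ≈ 3.592, r(4.5) ≈ 4.062, r(5.7) ≈ 4.483, r(6.9) ≈ 4.868.
Sum = Δs · [r(2.1) + r(3.3) + r(4.5) + r(5.7) + r(6.9)].
Sum ≈ 24.066.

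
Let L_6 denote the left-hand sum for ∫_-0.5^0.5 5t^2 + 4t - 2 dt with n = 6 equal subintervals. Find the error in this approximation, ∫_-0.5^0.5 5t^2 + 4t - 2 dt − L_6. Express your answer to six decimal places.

Exact integral: ∫_-0.5^0.5 f(t) dt ≈ -1.58333333.
L_6 ≈ -1.89351852.
Error ≈ -1.58333333 − (-1.89351852) ≈ 0.310185.

0.310185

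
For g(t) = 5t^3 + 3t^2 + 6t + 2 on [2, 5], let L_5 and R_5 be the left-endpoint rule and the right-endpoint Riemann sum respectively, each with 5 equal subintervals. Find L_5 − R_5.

L_5 = 757.44.
R_5 = 1157.04.
L_5 − R_5 = -399.6.

-399.6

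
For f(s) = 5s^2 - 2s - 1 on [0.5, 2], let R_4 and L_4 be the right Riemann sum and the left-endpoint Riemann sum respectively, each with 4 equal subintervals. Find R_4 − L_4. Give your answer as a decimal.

5.90625

R_4 = 11.00390625.
L_4 = 5.09765625.
R_4 − L_4 = 5.90625.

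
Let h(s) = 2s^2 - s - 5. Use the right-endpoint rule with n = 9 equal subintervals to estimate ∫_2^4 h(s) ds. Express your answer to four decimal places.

23.8107

Δs = (4 − 2)/9 = 2/9.
Right endpoints: 20/9, 22/9, 8/3, 26/9, 28/9, 10/3, 32/9, 34/9, 4.
h(20/9) = 215/81, h(22/9) = 365/81, h(8/3) = 59/9, h(26/9) = 713/81, h(28/9) = 911/81, h(10/3) = 125/9, h(32/9) = 1355/81, h(34/9) = 1601/81, h(4) = 23.
Sum = Δs · [h(20/9) + h(22/9) + h(8/3) + ...].
Sum ≈ 23.8107.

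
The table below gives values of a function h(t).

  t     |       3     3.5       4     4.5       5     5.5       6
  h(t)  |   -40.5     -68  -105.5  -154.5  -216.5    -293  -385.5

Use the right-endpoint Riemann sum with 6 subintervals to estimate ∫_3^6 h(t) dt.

-611.5

Δt = 0.5.
Sum = 0.5·[(-68) + (-105.5) + (-154.5) + (-216.5) + (-293) + (-385.5)] = -611.5.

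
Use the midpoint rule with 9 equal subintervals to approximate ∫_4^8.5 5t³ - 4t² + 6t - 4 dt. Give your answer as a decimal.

5613.9140625

Δt = (8.5 − 4)/9 = 0.5.
Midpoints: 4.25, 4.75, 5.25, 5.75, 6.25, 6.75, 7.25, 7.75, 8.25.
f(4.25) = 333.078125, f(4.75) = 470.109375, f(5.25) = 640.765625, f(5.75) = 848.796875, f(6.25) = 1097.953125, f(6.75) = 1391.984375, f(7.25) = 1734.640625, f(7.75) = 2129.671875, f(8.25) = 2580.828125.
Sum = Δt · [f(4.25) + f(4.75) + f(5.25) + ...].
Sum = 5613.9140625.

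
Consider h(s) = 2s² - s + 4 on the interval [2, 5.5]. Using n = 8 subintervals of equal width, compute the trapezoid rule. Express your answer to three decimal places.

106.682

Δs = (5.5 − 2)/8 = 0.4375.
h(2) = 10, h(2.4375) = 13.4453125, h(2.875) = 17.65625, h(3.3125) = 22.6328125, h(3.75) = 28.375, h(4.1875) = 34.8828125, h(4.625) = 42.15625, h(5.0625) = 50.1953125, h(5.5) = 59.
T_8 = (Δs/2)·[h(s_0) + 2h(s_1) + ... + 2h(s_{7}) + h(s_8)].
Sum ≈ 106.682.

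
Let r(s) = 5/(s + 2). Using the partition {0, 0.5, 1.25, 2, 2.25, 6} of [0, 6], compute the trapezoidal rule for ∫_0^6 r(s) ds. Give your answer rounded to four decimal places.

Subinterval widths: 0.5, 0.75, 0.75, 0.25, 3.75.
r(0) = 2.5, r(0.5) = 2, r(1.25) = 20/13, r(2) = 1.25, r(2.25) = 20/17, r(6) = 0.625.
On each subinterval the trapezoid contributes (Δs_i/2)·[r(s_{i-1}) + r(s_i)].
Sum ≈ 7.1787.

7.1787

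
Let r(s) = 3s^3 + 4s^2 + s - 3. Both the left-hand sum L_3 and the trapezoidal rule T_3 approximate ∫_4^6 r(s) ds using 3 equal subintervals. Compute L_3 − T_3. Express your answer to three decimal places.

L_3 ≈ 814.59259.
T_3 ≈ 993.92593.
L_3 − T_3 ≈ -179.333.

-179.333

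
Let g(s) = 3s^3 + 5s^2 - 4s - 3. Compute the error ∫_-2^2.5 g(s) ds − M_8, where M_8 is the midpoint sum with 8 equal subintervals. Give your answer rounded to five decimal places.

0.86023

Exact integral: ∫_-2^2.5 g(s) ds = 38.671875.
M_8 ≈ 37.8116455.
Error ≈ 38.671875 − 37.8116455 ≈ 0.86023.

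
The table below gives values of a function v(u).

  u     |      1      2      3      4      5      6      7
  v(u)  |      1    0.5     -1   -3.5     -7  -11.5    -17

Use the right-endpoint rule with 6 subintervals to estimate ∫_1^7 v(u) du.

-39.5

Δu = 1.
Sum = 1·[0.5 + (-1) + (-3.5) + (-7) + (-11.5) + (-17)] = -39.5.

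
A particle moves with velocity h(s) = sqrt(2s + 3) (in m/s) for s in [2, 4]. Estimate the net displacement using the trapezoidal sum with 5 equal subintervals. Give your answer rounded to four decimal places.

5.9865

Δs = (4 − 2)/5 = 0.4.
h(2) ≈ 2.6458, h(2.4) ≈ 2.7928, h(2.8) ≈ 2.9326, h(3.2) ≈ 3.0659, h(3.6) ≈ 3.1937, h(4) ≈ 3.3166.
T_5 = (Δs/2)·[h(s_0) + 2h(s_1) + ... + 2h(s_{4}) + h(s_5)].
Sum ≈ 5.9865.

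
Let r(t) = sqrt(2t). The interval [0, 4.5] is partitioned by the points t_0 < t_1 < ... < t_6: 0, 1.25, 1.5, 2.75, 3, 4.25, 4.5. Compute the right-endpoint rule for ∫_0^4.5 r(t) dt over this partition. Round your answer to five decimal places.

Subinterval widths: 1.25, 0.25, 1.25, 0.25, 1.25, 0.25.
Right endpoints: 1.25, 1.5, 2.75, 3, 4.25, 4.5.
r(1.25) ≈ 1.58114, r(1.5) ≈ 1.73205, r(2.75) ≈ 2.34521, r(3) ≈ 2.44949, r(4.25) ≈ 2.91548, r(4.5) ≈ 3.00000.
Sum = Σ Δt_i · r(t_i).
Sum ≈ 10.34766.

10.34766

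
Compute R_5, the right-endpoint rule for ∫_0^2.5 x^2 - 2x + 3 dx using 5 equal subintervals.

6.875

Δx = (2.5 − 0)/5 = 0.5.
Right endpoints: 0.5, 1, 1.5, 2, 2.5.
f(0.5) = 2.25, f(1) = 2, f(1.5) = 2.25, f(2) = 3, f(2.5) = 4.25.
Sum = Δx · [f(0.5) + f(1) + f(1.5) + f(2) + f(2.5)].
Sum = 6.875.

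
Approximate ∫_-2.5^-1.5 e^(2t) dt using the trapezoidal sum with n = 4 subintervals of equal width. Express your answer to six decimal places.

0.021971

Δt = (-1.5 − (-2.5))/4 = 0.25.
f(-2.5) ≈ 0.006738, f(-2.25) ≈ 0.011109, f(-2) ≈ 0.018316, f(-1.75) ≈ 0.030197, f(-1.5) ≈ 0.049787.
T_4 = (Δt/2)·[f(t_0) + 2f(t_1) + 2f(t_2) + 2f(t_3) + f(t_4)].
Sum ≈ 0.021971.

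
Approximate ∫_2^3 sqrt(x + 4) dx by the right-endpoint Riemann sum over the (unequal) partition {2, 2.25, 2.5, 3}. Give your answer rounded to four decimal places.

Subinterval widths: 0.25, 0.25, 0.5.
Right endpoints: 2.25, 2.5, 3.
f(2.25) ≈ 2.5000, f(2.5) ≈ 2.5495, f(3) ≈ 2.6458.
Sum = Σ Δx_i · f(x_i).
Sum ≈ 2.5853.

2.5853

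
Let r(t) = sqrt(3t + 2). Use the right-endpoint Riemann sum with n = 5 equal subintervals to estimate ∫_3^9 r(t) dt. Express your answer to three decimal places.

Δt = (9 − 3)/5 = 1.2.
Right endpoints: 4.2, 5.4, 6.6, 7.8, 9.
r(4.2) ≈ 3.821, r(5.4) ≈ 4.266, r(6.6) ≈ 4.669, r(7.8) ≈ 5.040, r(9) ≈ 5.385.
Sum = Δt · [r(4.2) + r(5.4) + r(6.6) + r(7.8) + r(9)].
Sum ≈ 27.817.

27.817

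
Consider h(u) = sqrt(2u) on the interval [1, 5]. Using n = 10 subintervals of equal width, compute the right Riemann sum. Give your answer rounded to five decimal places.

9.94254

Δu = (5 − 1)/10 = 0.4.
Right endpoints: 1.4, 1.8, 2.2, 2.6, 3, 3.4, 3.8, 4.2, 4.6, 5.
h(1.4) ≈ 1.67332, h(1.8) ≈ 1.89737, h(2.2) ≈ 2.09762, h(2.6) ≈ 2.28035, h(3) ≈ 2.44949, h(3.4) ≈ 2.60768, h(3.8) ≈ 2.75681, h(4.2) ≈ 2.89828, h(4.6) ≈ 3.03315, h(5) ≈ 3.16228.
Sum = Δu · [h(1.4) + h(1.8) + h(2.2) + ...].
Sum ≈ 9.94254.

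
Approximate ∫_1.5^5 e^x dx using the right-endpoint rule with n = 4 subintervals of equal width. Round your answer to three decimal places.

215.970

Δx = (5 − 1.5)/4 = 0.875.
Right endpoints: 2.375, 3.25, 4.125, 5.
f(2.375) ≈ 10.751, f(3.25) ≈ 25.790, f(4.125) ≈ 61.868, f(5) ≈ 148.413.
Sum = Δx · [f(2.375) + f(3.25) + f(4.125) + f(5)].
Sum ≈ 215.970.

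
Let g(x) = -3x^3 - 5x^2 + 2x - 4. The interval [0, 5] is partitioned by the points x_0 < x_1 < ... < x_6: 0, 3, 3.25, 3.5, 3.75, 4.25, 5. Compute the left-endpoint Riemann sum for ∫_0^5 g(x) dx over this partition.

-477.6328125

Subinterval widths: 3, 0.25, 0.25, 0.25, 0.5, 0.75.
Left endpoints: 0, 3, 3.25, 3.5, 3.75, 4.25.
g(0) = -4, g(3) = -124, g(3.25) = -153.296875, g(3.5) = -186.875, g(3.75) = -225.015625, g(4.25) = -316.109375.
Sum = Σ Δx_i · g(x_i).
Sum = -477.6328125.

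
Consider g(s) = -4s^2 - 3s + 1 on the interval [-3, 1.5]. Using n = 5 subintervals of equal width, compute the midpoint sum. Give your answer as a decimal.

-24.66

Δs = (1.5 − (-3))/5 = 0.9.
Midpoints: -2.55, -1.65, -0.75, 0.15, 1.05.
g(-2.55) = -17.36, g(-1.65) = -4.94, g(-0.75) = 1, g(0.15) = 0.46, g(1.05) = -6.56.
Sum = Δs · [g(-2.55) + g(-1.65) + g(-0.75) + g(0.15) + g(1.05)].
Sum = -24.66.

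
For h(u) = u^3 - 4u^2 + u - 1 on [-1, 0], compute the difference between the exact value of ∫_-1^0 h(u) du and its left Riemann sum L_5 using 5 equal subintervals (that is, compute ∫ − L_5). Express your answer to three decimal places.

0.637

Exact integral: ∫_-1^0 h(u) du ≈ -3.08333.
L_5 = -3.72.
Error ≈ -3.08333 − (-3.72) ≈ 0.637.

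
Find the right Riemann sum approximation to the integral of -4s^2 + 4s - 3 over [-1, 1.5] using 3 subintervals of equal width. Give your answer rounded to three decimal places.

Δs = (1.5 − (-1))/3 = 5/6.
Right endpoints: -1/6, 2/3, 1.5.
f(-1/6) = -34/9, f(2/3) = -19/9, f(1.5) = -6.
Sum = Δs · [f(-1/6) + f(2/3) + f(1.5)].
Sum ≈ -9.907.

-9.907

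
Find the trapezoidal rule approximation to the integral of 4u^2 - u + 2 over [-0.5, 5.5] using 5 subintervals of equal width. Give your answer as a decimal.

224.76

Δu = (5.5 − (-0.5))/5 = 1.2.
f(-0.5) = 3.5, f(0.7) = 3.26, f(1.9) = 14.54, f(3.1) = 37.34, f(4.3) = 71.66, f(5.5) = 117.5.
T_5 = (Δu/2)·[f(u_0) + 2f(u_1) + ... + 2f(u_{4}) + f(u_5)].
Sum = 224.76.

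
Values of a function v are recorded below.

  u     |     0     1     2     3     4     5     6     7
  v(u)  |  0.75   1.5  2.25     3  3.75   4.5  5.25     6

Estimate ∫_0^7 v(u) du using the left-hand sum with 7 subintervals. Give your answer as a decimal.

Δu = 1.
Sum = 1·[0.75 + 1.5 + 2.25 + 3 + 3.75 + 4.5 + 5.25] = 21.

21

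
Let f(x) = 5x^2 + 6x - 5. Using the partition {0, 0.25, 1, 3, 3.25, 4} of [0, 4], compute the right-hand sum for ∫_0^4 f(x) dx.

210.78125

Subinterval widths: 0.25, 0.75, 2, 0.25, 0.75.
Right endpoints: 0.25, 1, 3, 3.25, 4.
f(0.25) = -3.1875, f(1) = 6, f(3) = 58, f(3.25) = 67.3125, f(4) = 99.
Sum = Σ Δx_i · f(x_i).
Sum = 210.78125.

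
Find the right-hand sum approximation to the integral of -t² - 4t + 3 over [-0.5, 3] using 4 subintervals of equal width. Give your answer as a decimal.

Δt = (3 − (-0.5))/4 = 0.875.
Right endpoints: 0.375, 1.25, 2.125, 3.
f(0.375) = 1.359375, f(1.25) = -3.5625, f(2.125) = -10.015625, f(3) = -18.
Sum = Δt · [f(0.375) + f(1.25) + f(2.125) + f(3)].
Sum = -26.44140625.

-26.44140625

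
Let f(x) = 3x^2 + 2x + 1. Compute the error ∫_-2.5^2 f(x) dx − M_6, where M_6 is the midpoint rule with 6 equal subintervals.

0.6328125

Exact integral: ∫_-2.5^2 f(x) dx = 25.875.
M_6 = 25.2421875.
Error = 25.875 − 25.2421875 = 0.6328125.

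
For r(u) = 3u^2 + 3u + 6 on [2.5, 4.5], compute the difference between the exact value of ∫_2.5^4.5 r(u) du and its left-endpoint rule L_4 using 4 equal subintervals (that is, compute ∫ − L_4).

Exact integral: ∫_2.5^4.5 r(u) du = 108.5.
L_4 = 96.75.
Error = 108.5 − 96.75 = 11.75.

11.75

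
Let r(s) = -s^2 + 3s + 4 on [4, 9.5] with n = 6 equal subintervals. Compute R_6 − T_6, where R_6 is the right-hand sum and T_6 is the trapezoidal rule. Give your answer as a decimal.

-26.46875

R_6 ≈ -158.322338.
T_6 ≈ -131.853588.
R_6 − T_6 = -26.46875.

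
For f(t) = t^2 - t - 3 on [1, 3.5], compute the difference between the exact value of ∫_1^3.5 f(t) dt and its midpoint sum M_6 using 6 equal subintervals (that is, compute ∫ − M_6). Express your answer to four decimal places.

0.0362

Exact integral: ∫_1^3.5 f(t) dt ≈ 0.833333.
M_6 ≈ 0.797164.
Error ≈ 0.833333 − 0.797164 ≈ 0.0362.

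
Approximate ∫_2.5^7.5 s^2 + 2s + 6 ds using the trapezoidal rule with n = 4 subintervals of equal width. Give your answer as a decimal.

216.71875

Δs = (7.5 − 2.5)/4 = 1.25.
f(2.5) = 17.25, f(3.75) = 27.5625, f(5) = 41, f(6.25) = 57.5625, f(7.5) = 77.25.
T_4 = (Δs/2)·[f(s_0) + 2f(s_1) + 2f(s_2) + 2f(s_3) + f(s_4)].
Sum = 216.71875.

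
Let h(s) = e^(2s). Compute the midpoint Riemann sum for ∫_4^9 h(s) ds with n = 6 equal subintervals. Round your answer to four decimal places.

Δs = (9 − 4)/6 = 5/6.
Midpoints: 53/12, 5.25, 73/12, 83/12, 7.75, 103/12.
h(53/12) ≈ 6859.1125, h(5.25) ≈ 36315.5027, h(73/12) ≈ 192272.0676, h(83/12) ≈ 1017982.5488, h(7.75) ≈ 5389698.4763, h(103/12) ≈ 28535704.9577.
Sum = Δs · [h(53/12) + h(5.25) + h(73/12) + ...].
Sum ≈ 29315693.8879.

29315693.8879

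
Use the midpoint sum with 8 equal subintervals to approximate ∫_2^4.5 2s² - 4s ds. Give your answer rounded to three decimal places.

22.876

Δs = (4.5 − 2)/8 = 0.3125.
Midpoints: 2.15625, 2.46875, 2.78125, 3.09375, 3.40625, 3.71875, 4.03125, 4.34375.
f(2.15625) = 345/512, f(2.46875) = 1185/512, f(2.78125) = 2225/512, f(3.09375) = 3465/512, f(3.40625) = 4905/512, f(3.71875) = 6545/512, f(4.03125) = 8385/512, f(4.34375) = 10425/512.
Sum = Δs · [f(2.15625) + f(2.46875) + f(2.78125) + ...].
Sum ≈ 22.876.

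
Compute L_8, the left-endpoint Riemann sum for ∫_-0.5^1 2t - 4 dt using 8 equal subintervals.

-5.53125

Δt = (1 − (-0.5))/8 = 0.1875.
Left endpoints: -0.5, -0.3125, -0.125, 0.0625, 0.25, 0.4375, 0.625, 0.8125.
f(-0.5) = -5, f(-0.3125) = -4.625, f(-0.125) = -4.25, f(0.0625) = -3.875, f(0.25) = -3.5, f(0.4375) = -3.125, f(0.625) = -2.75, f(0.8125) = -2.375.
Sum = Δt · [f(-0.5) + f(-0.3125) + f(-0.125) + ...].
Sum = -5.53125.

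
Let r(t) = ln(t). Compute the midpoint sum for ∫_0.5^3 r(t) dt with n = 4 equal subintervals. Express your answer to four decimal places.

Δt = (3 − 0.5)/4 = 0.625.
Midpoints: 0.8125, 1.4375, 2.0625, 2.6875.
r(0.8125) ≈ -0.2076, r(1.4375) ≈ 0.3629, r(2.0625) ≈ 0.7239, r(2.6875) ≈ 0.9886.
Sum = Δt · [r(0.8125) + r(1.4375) + r(2.0625) + r(2.6875)].
Sum ≈ 1.1674.

1.1674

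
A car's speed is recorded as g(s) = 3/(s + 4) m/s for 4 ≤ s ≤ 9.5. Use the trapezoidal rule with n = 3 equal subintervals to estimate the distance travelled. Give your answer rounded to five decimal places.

1.57820

Δs = (9.5 − 4)/3 = 11/6.
g(4) = 0.375, g(35/6) = 18/59, g(23/3) = 9/35, g(9.5) = 2/9.
T_3 = (Δs/2)·[g(s_0) + 2g(s_1) + 2g(s_2) + g(s_3)].
Sum ≈ 1.57820.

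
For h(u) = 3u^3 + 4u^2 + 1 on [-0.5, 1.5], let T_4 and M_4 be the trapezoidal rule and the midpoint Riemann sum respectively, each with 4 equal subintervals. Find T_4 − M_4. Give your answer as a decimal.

1.0625

T_4 = 11.125.
M_4 = 10.0625.
T_4 − M_4 = 1.0625.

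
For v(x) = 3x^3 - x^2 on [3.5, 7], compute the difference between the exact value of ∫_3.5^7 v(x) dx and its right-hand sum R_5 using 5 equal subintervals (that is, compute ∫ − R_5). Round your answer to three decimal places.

-315.489

Exact integral: ∫_3.5^7 v(x) dx ≈ 1588.16146.
R_5 = 1903.65.
Error ≈ 1588.16146 − 1903.65 ≈ -315.489.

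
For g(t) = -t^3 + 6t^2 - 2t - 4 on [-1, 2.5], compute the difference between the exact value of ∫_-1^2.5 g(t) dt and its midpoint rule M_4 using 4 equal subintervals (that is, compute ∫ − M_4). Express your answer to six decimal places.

Exact integral: ∫_-1^2.5 g(t) dt = 4.484375.
M_4 ≈ 3.64697266.
Error ≈ 4.484375 − 3.64697266 ≈ 0.837402.

0.837402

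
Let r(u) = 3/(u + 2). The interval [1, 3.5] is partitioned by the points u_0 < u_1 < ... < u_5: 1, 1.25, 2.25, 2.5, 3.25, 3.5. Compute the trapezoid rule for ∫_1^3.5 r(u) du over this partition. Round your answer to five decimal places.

Subinterval widths: 0.25, 1, 0.25, 0.75, 0.25.
r(1) = 1, r(1.25) = 12/13, r(2.25) = 12/17, r(2.5) = 2/3, r(3.25) = 4/7, r(3.5) = 6/11.
On each subinterval the trapezoid contributes (Δu_i/2)·[r(u_{i-1}) + r(u_i)].
Sum ≈ 1.83033.

1.83033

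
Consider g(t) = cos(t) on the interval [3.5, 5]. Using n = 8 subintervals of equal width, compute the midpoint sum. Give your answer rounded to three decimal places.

-0.609

Δt = (5 − 3.5)/8 = 0.1875.
Midpoints: 3.59375, 3.78125, 3.96875, 4.15625, 4.34375, 4.53125, 4.71875, 4.90625.
g(3.59375) ≈ -0.900, g(3.78125) ≈ -0.802, g(3.96875) ≈ -0.677, g(4.15625) ≈ -0.528, g(4.34375) ≈ -0.360, g(4.53125) ≈ -0.180, g(4.71875) ≈ 0.006, g(4.90625) ≈ 0.193.
Sum = Δt · [g(3.59375) + g(3.78125) + g(3.96875) + ...].
Sum ≈ -0.609.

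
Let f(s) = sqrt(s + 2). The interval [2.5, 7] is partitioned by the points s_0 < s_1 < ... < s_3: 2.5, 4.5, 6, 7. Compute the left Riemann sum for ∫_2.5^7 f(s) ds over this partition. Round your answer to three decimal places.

Subinterval widths: 2, 1.5, 1.
Left endpoints: 2.5, 4.5, 6.
f(2.5) ≈ 2.121, f(4.5) ≈ 2.550, f(6) ≈ 2.828.
Sum = Σ Δs_i · f(s_i).
Sum ≈ 10.895.

10.895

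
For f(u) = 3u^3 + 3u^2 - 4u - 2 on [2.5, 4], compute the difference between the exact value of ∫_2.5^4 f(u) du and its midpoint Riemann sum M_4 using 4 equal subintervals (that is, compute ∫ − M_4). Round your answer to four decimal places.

0.5669

Exact integral: ∫_2.5^4 f(u) du = 188.578125.
M_4 ≈ 188.011230.
Error ≈ 188.578125 − 188.011230 ≈ 0.5669.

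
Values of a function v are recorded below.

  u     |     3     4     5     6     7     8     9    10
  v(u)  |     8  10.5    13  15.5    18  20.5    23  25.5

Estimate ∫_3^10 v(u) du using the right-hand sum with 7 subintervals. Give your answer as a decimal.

Δu = 1.
Sum = 1·[10.5 + 13 + 15.5 + 18 + 20.5 + 23 + 25.5] = 126.

126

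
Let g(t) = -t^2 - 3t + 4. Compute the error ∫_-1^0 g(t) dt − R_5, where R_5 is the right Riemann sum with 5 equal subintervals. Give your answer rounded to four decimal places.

Exact integral: ∫_-1^0 g(t) dt ≈ 5.166667.
R_5 = 4.96.
Error ≈ 5.166667 − 4.96 ≈ 0.2067.

0.2067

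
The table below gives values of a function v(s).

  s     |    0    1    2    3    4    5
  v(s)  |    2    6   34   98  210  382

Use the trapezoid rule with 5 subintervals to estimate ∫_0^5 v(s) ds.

540

Δs = 1.
T_5 = (1/2)·[2 + 2·6 + 2·34 + 2·98 + 2·210 + 382] = 540.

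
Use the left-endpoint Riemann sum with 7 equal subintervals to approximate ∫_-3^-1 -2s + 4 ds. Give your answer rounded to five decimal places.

Δs = (-1 − (-3))/7 = 2/7.
Left endpoints: -3, -19/7, -17/7, -15/7, -13/7, -11/7, -9/7.
f(-3) = 10, f(-19/7) = 66/7, f(-17/7) = 62/7, f(-15/7) = 58/7, f(-13/7) = 54/7, f(-11/7) = 50/7, f(-9/7) = 46/7.
Sum = Δs · [f(-3) + f(-19/7) + f(-17/7) + ...].
Sum ≈ 16.57143.

16.57143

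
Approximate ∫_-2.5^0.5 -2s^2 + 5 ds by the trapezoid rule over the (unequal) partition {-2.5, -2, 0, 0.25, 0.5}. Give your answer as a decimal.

1.78125

Subinterval widths: 0.5, 2, 0.25, 0.25.
f(-2.5) = -7.5, f(-2) = -3, f(0) = 5, f(0.25) = 4.875, f(0.5) = 4.5.
On each subinterval the trapezoid contributes (Δs_i/2)·[f(s_{i-1}) + f(s_i)].
Sum = 1.78125.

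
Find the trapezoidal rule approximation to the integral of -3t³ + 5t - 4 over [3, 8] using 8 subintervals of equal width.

-2909.86328125

Δt = (8 − 3)/8 = 0.625.
f(3) = -70, f(3.625) = -65935/512, f(4.25) = -213.046875, f(4.875) = -167525/512, f(5.5) = -475.625, f(6.125) = -339315/512, f(6.75) = -892.890625, f(7.375) = -599305/512, f(8) = -1500.
T_8 = (Δt/2)·[f(t_0) + 2f(t_1) + ... + 2f(t_{7}) + f(t_8)].
Sum = -2909.86328125.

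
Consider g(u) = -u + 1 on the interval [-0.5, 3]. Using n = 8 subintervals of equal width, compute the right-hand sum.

Δu = (3 − (-0.5))/8 = 0.4375.
Right endpoints: -0.0625, 0.375, 0.8125, 1.25, 1.6875, 2.125, 2.5625, 3.
g(-0.0625) = 1.0625, g(0.375) = 0.625, g(0.8125) = 0.1875, g(1.25) = -0.25, g(1.6875) = -0.6875, g(2.125) = -1.125, g(2.5625) = -1.5625, g(3) = -2.
Sum = Δu · [g(-0.0625) + g(0.375) + g(0.8125) + ...].
Sum = -1.640625.

-1.640625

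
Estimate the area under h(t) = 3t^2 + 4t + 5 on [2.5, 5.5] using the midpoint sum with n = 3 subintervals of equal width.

213

Δt = (5.5 − 2.5)/3 = 1.
Midpoints: 3, 4, 5.
h(3) = 44, h(4) = 69, h(5) = 100.
Sum = Δt · [h(3) + h(4) + h(5)].
Sum = 213.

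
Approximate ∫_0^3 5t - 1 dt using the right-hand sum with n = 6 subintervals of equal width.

Δt = (3 − 0)/6 = 0.5.
Right endpoints: 0.5, 1, 1.5, 2, 2.5, 3.
f(0.5) = 1.5, f(1) = 4, f(1.5) = 6.5, f(2) = 9, f(2.5) = 11.5, f(3) = 14.
Sum = Δt · [f(0.5) + f(1) + f(1.5) + ...].
Sum = 23.25.

23.25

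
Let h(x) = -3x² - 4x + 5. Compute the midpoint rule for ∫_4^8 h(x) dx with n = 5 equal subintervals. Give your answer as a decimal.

Δx = (8 − 4)/5 = 0.8.
Midpoints: 4.4, 5.2, 6, 6.8, 7.6.
h(4.4) = -70.68, h(5.2) = -96.92, h(6) = -127, h(6.8) = -160.92, h(7.6) = -198.68.
Sum = Δx · [h(4.4) + h(5.2) + h(6) + h(6.8) + h(7.6)].
Sum = -523.36.

-523.36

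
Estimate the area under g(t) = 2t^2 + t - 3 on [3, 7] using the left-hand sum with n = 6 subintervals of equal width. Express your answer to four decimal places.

191.2593

Δt = (7 − 3)/6 = 2/3.
Left endpoints: 3, 11/3, 13/3, 5, 17/3, 19/3.
g(3) = 18, g(11/3) = 248/9, g(13/3) = 350/9, g(5) = 52, g(17/3) = 602/9, g(19/3) = 752/9.
Sum = Δt · [g(3) + g(11/3) + g(13/3) + ...].
Sum ≈ 191.2593.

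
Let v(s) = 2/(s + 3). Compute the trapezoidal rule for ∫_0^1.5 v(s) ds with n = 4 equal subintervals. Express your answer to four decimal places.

Δs = (1.5 − 0)/4 = 0.375.
v(0) = 2/3, v(0.375) = 16/27, v(0.75) = 8/15, v(1.125) = 16/33, v(1.5) = 4/9.
T_4 = (Δs/2)·[v(s_0) + 2v(s_1) + 2v(s_2) + 2v(s_3) + v(s_4)].
Sum ≈ 0.8124.

0.8124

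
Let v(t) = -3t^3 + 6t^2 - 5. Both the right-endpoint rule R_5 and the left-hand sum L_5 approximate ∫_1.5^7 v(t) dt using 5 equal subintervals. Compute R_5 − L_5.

R_5 = -1587.08.
L_5 = -774.8675.
R_5 − L_5 = -812.2125.

-812.2125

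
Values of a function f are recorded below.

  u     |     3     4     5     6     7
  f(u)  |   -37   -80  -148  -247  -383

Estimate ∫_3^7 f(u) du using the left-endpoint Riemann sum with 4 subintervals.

Δu = 1.
Sum = 1·[(-37) + (-80) + (-148) + (-247)] = -512.

-512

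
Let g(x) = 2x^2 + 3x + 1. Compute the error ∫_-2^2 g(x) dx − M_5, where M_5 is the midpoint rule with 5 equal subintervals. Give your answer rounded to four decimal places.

Exact integral: ∫_-2^2 g(x) dx ≈ 14.666667.
M_5 = 14.24.
Error ≈ 14.666667 − 14.24 ≈ 0.4267.

0.4267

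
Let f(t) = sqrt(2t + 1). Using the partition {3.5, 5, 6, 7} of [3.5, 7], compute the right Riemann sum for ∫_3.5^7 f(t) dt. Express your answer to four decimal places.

12.4535

Subinterval widths: 1.5, 1, 1.
Right endpoints: 5, 6, 7.
f(5) ≈ 3.3166, f(6) ≈ 3.6056, f(7) ≈ 3.8730.
Sum = Σ Δt_i · f(t_i).
Sum ≈ 12.4535.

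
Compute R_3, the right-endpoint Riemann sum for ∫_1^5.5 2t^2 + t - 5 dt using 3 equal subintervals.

Δt = (5.5 − 1)/3 = 1.5.
Right endpoints: 2.5, 4, 5.5.
f(2.5) = 10, f(4) = 31, f(5.5) = 61.
Sum = Δt · [f(2.5) + f(4) + f(5.5)].
Sum = 153.

153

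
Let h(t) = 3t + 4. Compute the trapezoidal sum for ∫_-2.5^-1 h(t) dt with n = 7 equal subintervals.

-1.875

Δt = (-1 − (-2.5))/7 = 3/14.
h(-2.5) = -3.5, h(-16/7) = -20/7, h(-29/14) = -31/14, h(-13/7) = -11/7, h(-23/14) = -13/14, h(-10/7) = -2/7, h(-17/14) = 5/14, h(-1) = 1.
T_7 = (Δt/2)·[h(t_0) + 2h(t_1) + ... + 2h(t_{6}) + h(t_7)].
Sum = -1.875.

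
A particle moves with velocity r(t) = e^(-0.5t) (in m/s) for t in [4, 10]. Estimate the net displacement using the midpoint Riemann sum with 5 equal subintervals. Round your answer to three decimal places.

Δt = (10 − 4)/5 = 1.2.
Midpoints: 4.6, 5.8, 7, 8.2, 9.4.
r(4.6) ≈ 0.100, r(5.8) ≈ 0.055, r(7) ≈ 0.030, r(8.2) ≈ 0.017, r(9.4) ≈ 0.009.
Sum = Δt · [r(4.6) + r(5.8) + r(7) + r(8.2) + r(9.4)].
Sum ≈ 0.253.

0.253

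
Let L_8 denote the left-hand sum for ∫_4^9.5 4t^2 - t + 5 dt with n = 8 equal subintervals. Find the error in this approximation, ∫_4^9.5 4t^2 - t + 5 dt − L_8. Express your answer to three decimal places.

Exact integral: ∫_4^9.5 f(t) dt ≈ 1048.20833.
L_8 = 949.73828125.
Error ≈ 1048.20833 − 949.73828125 ≈ 98.470.

98.470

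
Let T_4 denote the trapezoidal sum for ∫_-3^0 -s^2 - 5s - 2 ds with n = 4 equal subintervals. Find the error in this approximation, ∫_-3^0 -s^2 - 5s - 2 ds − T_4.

Exact integral: ∫_-3^0 f(s) ds = 7.5.
T_4 = 7.21875.
Error = 7.5 − 7.21875 = 0.28125.

0.28125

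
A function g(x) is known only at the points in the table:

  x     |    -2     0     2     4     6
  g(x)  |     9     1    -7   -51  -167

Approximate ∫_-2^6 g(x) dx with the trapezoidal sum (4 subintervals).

Δx = 2.
T_4 = (2/2)·[9 + 2·1 + 2·(-7) + 2·(-51) + (-167)] = -272.

-272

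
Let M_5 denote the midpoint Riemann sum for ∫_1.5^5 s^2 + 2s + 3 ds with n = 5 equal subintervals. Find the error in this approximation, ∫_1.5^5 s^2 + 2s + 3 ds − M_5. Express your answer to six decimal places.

0.142917

Exact integral: ∫_1.5^5 f(s) ds ≈ 73.79166667.
M_5 = 73.64875.
Error ≈ 73.79166667 − 73.64875 ≈ 0.142917.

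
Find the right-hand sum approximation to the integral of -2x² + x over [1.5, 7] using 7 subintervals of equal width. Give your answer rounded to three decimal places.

-238.745

Δx = (7 − 1.5)/7 = 11/14.
Right endpoints: 16/7, 43/14, 27/7, 65/14, 38/7, 87/14, 7.
f(16/7) = -400/49, f(43/14) = -774/49, f(27/7) = -1269/49, f(65/14) = -1885/49, f(38/7) = -2622/49, f(87/14) = -3480/49, f(7) = -91.
Sum = Δx · [f(16/7) + f(43/14) + f(27/7) + ...].
Sum ≈ -238.745.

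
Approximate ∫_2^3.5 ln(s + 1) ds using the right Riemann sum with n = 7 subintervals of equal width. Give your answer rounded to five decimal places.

2.01553

Δs = (3.5 − 2)/7 = 3/14.
Right endpoints: 31/14, 17/7, 37/14, 20/7, 43/14, 23/7, 3.5.
f(31/14) ≈ 1.16761, f(17/7) ≈ 1.23214, f(37/14) ≈ 1.29277, f(20/7) ≈ 1.34993, f(43/14) ≈ 1.40399, f(23/7) ≈ 1.45529, f(3.5) ≈ 1.50408.
Sum = Δs · [f(31/14) + f(17/7) + f(37/14) + ...].
Sum ≈ 2.01553.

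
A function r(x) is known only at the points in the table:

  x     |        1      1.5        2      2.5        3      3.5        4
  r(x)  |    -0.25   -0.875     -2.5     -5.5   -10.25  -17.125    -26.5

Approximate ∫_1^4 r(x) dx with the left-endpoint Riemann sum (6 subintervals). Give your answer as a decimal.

Δx = 0.5.
Sum = 0.5·[(-0.25) + (-0.875) + (-2.5) + (-5.5) + (-10.25) + (-17.125)] = -18.25.

-18.25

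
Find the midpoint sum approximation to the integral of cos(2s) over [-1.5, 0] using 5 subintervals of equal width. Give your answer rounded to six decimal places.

0.071630

Δs = (0 − (-1.5))/5 = 0.3.
Midpoints: -1.35, -1.05, -0.75, -0.45, -0.15.
f(-1.35) ≈ -0.904072, f(-1.05) ≈ -0.504846, f(-0.75) ≈ 0.070737, f(-0.45) ≈ 0.621610, f(-0.15) ≈ 0.955336.
Sum = Δs · [f(-1.35) + f(-1.05) + f(-0.75) + f(-0.45) + f(-0.15)].
Sum ≈ 0.071630.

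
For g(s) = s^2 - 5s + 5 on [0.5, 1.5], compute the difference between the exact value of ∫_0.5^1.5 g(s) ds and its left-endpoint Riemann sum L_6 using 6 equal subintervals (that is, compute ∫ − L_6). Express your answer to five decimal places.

Exact integral: ∫_0.5^1.5 g(s) ds ≈ 1.0833333.
L_6 ≈ 1.3379630.
Error ≈ 1.0833333 − 1.3379630 ≈ -0.25463.

-0.25463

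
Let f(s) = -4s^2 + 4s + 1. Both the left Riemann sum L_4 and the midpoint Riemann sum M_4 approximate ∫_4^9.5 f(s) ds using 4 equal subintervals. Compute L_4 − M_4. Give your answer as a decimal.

L_4 = -721.703125.
M_4 = -900.3671875.
L_4 − M_4 = 178.6640625.

178.6640625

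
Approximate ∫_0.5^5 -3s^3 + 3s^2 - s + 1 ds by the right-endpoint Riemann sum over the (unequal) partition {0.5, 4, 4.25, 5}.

Subinterval widths: 3.5, 0.25, 0.75.
Right endpoints: 4, 4.25, 5.
f(4) = -147, f(4.25) = -179.359375, f(5) = -304.
Sum = Σ Δs_i · f(s_i).
Sum = -787.33984375.

-787.33984375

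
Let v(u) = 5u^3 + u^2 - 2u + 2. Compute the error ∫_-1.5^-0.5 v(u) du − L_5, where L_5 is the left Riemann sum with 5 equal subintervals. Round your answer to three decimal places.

1.318

Exact integral: ∫_-1.5^-0.5 v(u) du ≈ -1.16667.
L_5 = -2.485.
Error ≈ -1.16667 − (-2.485) ≈ 1.318.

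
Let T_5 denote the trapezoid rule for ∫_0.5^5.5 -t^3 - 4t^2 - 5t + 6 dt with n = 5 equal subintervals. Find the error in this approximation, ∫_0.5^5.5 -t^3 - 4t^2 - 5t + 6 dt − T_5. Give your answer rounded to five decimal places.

10.83333

Exact integral: ∫_0.5^5.5 f(t) dt ≈ -495.4166667.
T_5 = -506.25.
Error ≈ -495.4166667 − (-506.25) ≈ 10.83333.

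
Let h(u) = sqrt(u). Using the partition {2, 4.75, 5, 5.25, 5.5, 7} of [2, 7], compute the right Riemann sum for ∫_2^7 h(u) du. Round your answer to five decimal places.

11.68025

Subinterval widths: 2.75, 0.25, 0.25, 0.25, 1.5.
Right endpoints: 4.75, 5, 5.25, 5.5, 7.
h(4.75) ≈ 2.17945, h(5) ≈ 2.23607, h(5.25) ≈ 2.29129, h(5.5) ≈ 2.34521, h(7) ≈ 2.64575.
Sum = Σ Δu_i · h(u_i).
Sum ≈ 11.68025.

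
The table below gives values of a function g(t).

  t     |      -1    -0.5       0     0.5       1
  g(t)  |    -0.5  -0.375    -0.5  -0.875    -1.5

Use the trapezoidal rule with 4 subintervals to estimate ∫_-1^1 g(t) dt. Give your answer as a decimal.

Δt = 0.5.
T_4 = (0.5/2)·[(-0.5) + 2·(-0.375) + 2·(-0.5) + 2·(-0.875) + (-1.5)] = -1.375.

-1.375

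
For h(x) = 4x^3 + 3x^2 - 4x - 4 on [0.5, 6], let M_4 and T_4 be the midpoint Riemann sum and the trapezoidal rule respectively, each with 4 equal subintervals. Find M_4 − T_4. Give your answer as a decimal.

M_4 = 1381.91796875.
T_4 = 1491.1015625.
M_4 − T_4 = -109.18359375.

-109.18359375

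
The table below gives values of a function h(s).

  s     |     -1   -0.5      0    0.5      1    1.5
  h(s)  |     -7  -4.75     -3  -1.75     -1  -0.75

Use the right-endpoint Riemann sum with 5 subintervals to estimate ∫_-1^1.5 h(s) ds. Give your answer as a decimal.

-5.625

Δs = 0.5.
Sum = 0.5·[(-4.75) + (-3) + (-1.75) + (-1) + (-0.75)] = -5.625.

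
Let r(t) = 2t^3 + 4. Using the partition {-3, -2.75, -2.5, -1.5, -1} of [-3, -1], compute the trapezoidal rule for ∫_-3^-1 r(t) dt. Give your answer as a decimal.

Subinterval widths: 0.25, 0.25, 1, 0.5.
r(-3) = -50, r(-2.75) = -37.59375, r(-2.5) = -27.25, r(-1.5) = -2.75, r(-1) = 2.
On each subinterval the trapezoid contributes (Δt_i/2)·[r(t_{i-1}) + r(t_i)].
Sum = -34.2421875.

-34.2421875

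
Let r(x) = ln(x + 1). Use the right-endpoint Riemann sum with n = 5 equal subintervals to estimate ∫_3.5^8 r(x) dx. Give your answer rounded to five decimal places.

8.81111

Δx = (8 − 3.5)/5 = 0.9.
Right endpoints: 4.4, 5.3, 6.2, 7.1, 8.
r(4.4) ≈ 1.68640, r(5.3) ≈ 1.84055, r(6.2) ≈ 1.97408, r(7.1) ≈ 2.09186, r(8) ≈ 2.19722.
Sum = Δx · [r(4.4) + r(5.3) + r(6.2) + r(7.1) + r(8)].
Sum ≈ 8.81111.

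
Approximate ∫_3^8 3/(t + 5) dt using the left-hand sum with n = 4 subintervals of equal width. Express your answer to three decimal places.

1.550

Δt = (8 − 3)/4 = 1.25.
Left endpoints: 3, 4.25, 5.5, 6.75.
f(3) = 0.375, f(4.25) = 12/37, f(5.5) = 2/7, f(6.75) = 12/47.
Sum = Δt · [f(3) + f(4.25) + f(5.5) + f(6.75)].
Sum ≈ 1.550.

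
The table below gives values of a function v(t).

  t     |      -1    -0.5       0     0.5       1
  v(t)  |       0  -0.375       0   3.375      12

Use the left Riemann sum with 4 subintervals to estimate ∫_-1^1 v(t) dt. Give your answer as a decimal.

1.5

Δt = 0.5.
Sum = 0.5·[0 + (-0.375) + 0 + 3.375] = 1.5.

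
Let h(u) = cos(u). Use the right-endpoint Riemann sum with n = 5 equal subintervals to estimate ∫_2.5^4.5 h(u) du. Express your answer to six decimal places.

Δu = (4.5 − 2.5)/5 = 0.4.
Right endpoints: 2.9, 3.3, 3.7, 4.1, 4.5.
h(2.9) ≈ -0.970958, h(3.3) ≈ -0.987480, h(3.7) ≈ -0.848100, h(4.1) ≈ -0.574824, h(4.5) ≈ -0.210796.
Sum = Δu · [h(2.9) + h(3.3) + h(3.7) + h(4.1) + h(4.5)].
Sum ≈ -1.436863.

-1.436863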